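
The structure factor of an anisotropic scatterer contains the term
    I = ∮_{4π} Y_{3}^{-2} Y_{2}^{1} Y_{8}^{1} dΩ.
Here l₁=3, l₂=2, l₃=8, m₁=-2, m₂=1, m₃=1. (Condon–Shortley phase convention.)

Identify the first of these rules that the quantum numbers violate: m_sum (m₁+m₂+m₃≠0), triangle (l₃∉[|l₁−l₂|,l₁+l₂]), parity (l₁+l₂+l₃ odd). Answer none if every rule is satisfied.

m₁+m₂+m₃ = -2 + 1 + 1 = 0  ✓
triangle: need |l₁−l₂| ≤ l₃ ≤ l₁+l₂ = [1,5]; l₃=8 is outside  ✗
parity: l₁+l₂+l₃ = 13 is odd

triangle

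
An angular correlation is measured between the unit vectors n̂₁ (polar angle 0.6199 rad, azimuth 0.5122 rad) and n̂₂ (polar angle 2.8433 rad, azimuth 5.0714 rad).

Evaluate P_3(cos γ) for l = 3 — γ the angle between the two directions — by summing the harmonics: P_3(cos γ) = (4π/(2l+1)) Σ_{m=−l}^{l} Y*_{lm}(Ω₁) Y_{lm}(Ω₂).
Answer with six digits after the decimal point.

Summing Y*_{l m}(θ₁,φ₁)·Y_{l m}(θ₂,φ₂) over m ∈ [−3, 3]; prefactor 4π/(2·3+1) = 1.795196:
  term(m=-3) = 0.00038 - 0.00078j   from Y*(Ω₁)=0.00280 + 0.08176j, Y(Ω₂)=-0.00933 - 0.00502j
  term(m=-2) = 0.02258 + 0.00714j   from Y*(Ω₁)=0.14588 + 0.23987j, Y(Ω₂)=0.06354 - 0.05551j
  term(m=-1) = -0.02245 + 0.14542j   from Y*(Ω₁)=0.37845 + 0.21279j, Y(Ω₂)=0.11907 + 0.31729j
  term(m=+0) = -0.05309 + 0.00000j   from Y*(Ω₁)=0.09491 + 0.00000j, Y(Ω₂)=-0.55935 + 0.00000j
  term(m=+1) = -0.02245 - 0.14542j   from Y*(Ω₁)=-0.37845 + 0.21279j, Y(Ω₂)=-0.11907 + 0.31729j
  term(m=+2) = 0.02258 - 0.00714j   from Y*(Ω₁)=0.14588 - 0.23987j, Y(Ω₂)=0.06354 + 0.05551j
  term(m=+3) = 0.00038 + 0.00078j   from Y*(Ω₁)=-0.00280 + 0.08176j, Y(Ω₂)=0.00933 - 0.00502j
Accumulated sum -0.05205 + 0.00000j; after 4π/(2l+1) scaling, -0.09345 + 0.00000j ⇒ P_3 = -0.093448

-0.093448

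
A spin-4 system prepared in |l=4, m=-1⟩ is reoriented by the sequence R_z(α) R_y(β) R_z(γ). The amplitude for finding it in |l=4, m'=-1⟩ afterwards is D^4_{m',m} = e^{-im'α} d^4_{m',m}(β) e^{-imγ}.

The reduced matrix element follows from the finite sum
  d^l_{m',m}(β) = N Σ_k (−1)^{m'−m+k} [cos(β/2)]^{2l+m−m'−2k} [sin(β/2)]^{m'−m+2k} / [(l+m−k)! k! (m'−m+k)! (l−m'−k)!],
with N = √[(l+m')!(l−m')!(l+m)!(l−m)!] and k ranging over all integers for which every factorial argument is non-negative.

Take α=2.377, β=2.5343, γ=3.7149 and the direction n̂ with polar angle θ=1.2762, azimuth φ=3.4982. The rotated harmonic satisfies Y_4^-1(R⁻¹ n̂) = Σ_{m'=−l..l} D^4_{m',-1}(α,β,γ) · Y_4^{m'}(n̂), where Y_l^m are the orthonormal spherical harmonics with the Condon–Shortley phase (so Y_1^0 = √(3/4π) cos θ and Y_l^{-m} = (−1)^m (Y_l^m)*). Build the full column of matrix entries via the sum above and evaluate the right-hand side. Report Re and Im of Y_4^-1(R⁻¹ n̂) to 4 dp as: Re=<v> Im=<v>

Need the full column D^4_{m',-1} for m'=−4..4 at α=2.3770, β=2.5343, γ=3.7149.
cos(β/2)=0.299002, sin(β/2)=0.954253
d^4_{-4,-1}: single k=3 term ⇒ +0.015540;  D = +0.012310+0.009485i
d^4_{-3,-1}: k∈[2..3] ⇒ +0.005165 -0.087673 = -0.082509;  D = +0.012303+0.081586i
d^4_{-2,-1}: k∈[1..3] ⇒ +0.000865 -0.044052 +0.299125 = +0.255938;  D = -0.147649+0.209055i
d^4_{-1,-1}: k∈[0..3] ⇒ +0.000064 -0.009760 +0.198824 -0.675037 = -0.485909;  D = -0.477046+0.092381i
d^4_{0,-1}: k∈[0..3] ⇒ -0.000912 +0.055722 -0.567550 +0.963456 = +0.450717;  D = -0.378652-0.244475i
d^4_{1,-1}: k∈[0..3] ⇒ +0.006507 -0.198824 +1.012555 -0.687554 = +0.132684;  D = +0.030623+0.129102i
d^4_{2,-1}: k∈[0..2] ⇒ -0.029368 +0.448687 -0.914015 = -0.494695;  D = -0.250809+0.426402i
d^4_{3,-1}: k∈[0..1] ⇒ +0.087673 -0.535794 = -0.448121;  D = +0.431342-0.121473i
d^4_{4,-1}: single k=0 term ⇒ -0.158282;  D = -0.139651-0.074504i
Y_4^{m'}(θ=1.2762,φ=3.4982) and Σ D·Y over m':
  (+0.0123+0.0095i)·(+0.0534-0.3672i)  (+0.0123+0.0816i)·(-0.1529+0.2793i)  (-0.1476+0.2091i)·(-0.0949+0.0821i)  (-0.4770+0.0924i)·(+0.2968-0.1106i)  (-0.3787-0.2445i)·(+0.0761+0.0000i)  (+0.0306+0.1291i)·(-0.2968-0.1106i)  (-0.2508+0.4264i)·(-0.0949-0.0821i)  (+0.4313-0.1215i)·(+0.1529+0.2793i)  (-0.1397-0.0745i)·(+0.0534+0.3672i)
Y_4^-1(R⁻¹ n̂) = -0.000066+0.001584i

Re=-0.0001 Im=0.0016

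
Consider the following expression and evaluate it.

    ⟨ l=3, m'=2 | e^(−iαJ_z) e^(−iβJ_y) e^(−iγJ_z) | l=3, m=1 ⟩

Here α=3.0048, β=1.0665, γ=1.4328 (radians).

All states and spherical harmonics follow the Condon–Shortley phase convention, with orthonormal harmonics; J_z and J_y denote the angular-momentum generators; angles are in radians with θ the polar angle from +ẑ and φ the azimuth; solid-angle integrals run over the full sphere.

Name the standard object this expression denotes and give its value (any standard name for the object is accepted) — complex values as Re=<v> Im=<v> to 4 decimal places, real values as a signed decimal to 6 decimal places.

Wigner D-matrix element, Re=-0.0923 Im=0.2115

This is a Wigner D-matrix element — the rotation-matrix element ⟨l m'| R(α,β,γ) |l m⟩ in the angular-momentum basis.
Split into d^3_{2,1}(β=1.0665) × two z-phases.
c=cos(1.066500/2)=0.861160, s=sin(1.066500/2)=0.508335; N=√[120·1·24·2]=75.894664
k∈{0,1} keeps every argument non-negative
  k=0: (−1)^1·75.8947/(24)·0.8612^5·0.5083^1 = -0.761321
  k=1: (−1)^2·75.8947/(12)·0.8612^3·0.5083^3 = +0.530555
d^3_{2,1}(1.0665) = -0.761321 +0.530555 = -0.230766
Phases: e^{-i·(2)·3.0048}=+0.962808+0.270185i, e^{-i·(1)·1.4328}=+0.137559-0.990494i ⇒ D=-0.092320+0.211495i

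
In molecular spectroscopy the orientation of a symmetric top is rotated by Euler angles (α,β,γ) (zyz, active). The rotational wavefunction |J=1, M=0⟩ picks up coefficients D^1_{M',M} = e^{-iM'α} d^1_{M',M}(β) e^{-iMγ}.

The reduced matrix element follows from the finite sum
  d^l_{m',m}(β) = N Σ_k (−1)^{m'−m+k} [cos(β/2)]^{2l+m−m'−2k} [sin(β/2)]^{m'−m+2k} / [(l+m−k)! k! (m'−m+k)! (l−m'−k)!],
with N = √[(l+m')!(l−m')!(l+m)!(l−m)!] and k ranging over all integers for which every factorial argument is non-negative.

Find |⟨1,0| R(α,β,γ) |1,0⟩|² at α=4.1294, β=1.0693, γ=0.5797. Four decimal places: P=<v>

P=0.2311

D^1_{0,0}(4.1294,1.0693,0.5797) = e^{-i·0·4.1294}·d^1_{0,0}(1.0693)·e^{-i·0·0.5797}. Compute d first:
c=cos(1.069300/2)=0.860447, s=sin(1.069300/2)=0.509540; N=√[1·1·1·1]=1.000000
k: max(0,(0)−(0))=0 … min(1+(0),1−(0))=1
  k=0: (−1)^0·1.0000/(1)·0.8604^2·0.5095^0 = +0.740369
  k=1: (−1)^1·1.0000/(1)·0.8604^0·0.5095^2 = -0.259631
d^1_{0,0}(1.0693) = +0.740369 -0.259631 = +0.480738
|D^1_{0,0}|² = |d^1_{0,0}(β)|² = (+0.480738)² = 0.231109 (the z-rotation phases have unit modulus)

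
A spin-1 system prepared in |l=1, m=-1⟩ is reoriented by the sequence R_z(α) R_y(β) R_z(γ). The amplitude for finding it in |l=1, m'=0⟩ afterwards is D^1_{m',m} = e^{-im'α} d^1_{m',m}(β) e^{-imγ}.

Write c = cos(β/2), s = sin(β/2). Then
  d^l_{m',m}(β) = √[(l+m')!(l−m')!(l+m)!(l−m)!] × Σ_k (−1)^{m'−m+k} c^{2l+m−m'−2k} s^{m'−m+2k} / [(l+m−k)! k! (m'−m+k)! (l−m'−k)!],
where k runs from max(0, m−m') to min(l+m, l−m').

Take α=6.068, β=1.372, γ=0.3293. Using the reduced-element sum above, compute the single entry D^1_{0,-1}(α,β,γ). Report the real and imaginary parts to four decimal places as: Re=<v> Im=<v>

Re=-0.6559 Im=-0.2242

Split into d^1_{0,-1}(β=1.3720) × two z-phases.
Half-angle: c=0.773786, s=0.633447. N=√(1·1·1·2)=1.414214
k∈{0} keeps every argument non-negative
  k=0: (−1)^1·1.4142/(1)·0.7738^1·0.6334^1 = -0.693180
d^1_{0,-1}(1.3720) = -0.693180
Attach z-rotation phases: D = e^{-i(0)(6.0680)}·(-0.693180)·e^{-i(-1)(0.3293)} = -0.655935-0.224161i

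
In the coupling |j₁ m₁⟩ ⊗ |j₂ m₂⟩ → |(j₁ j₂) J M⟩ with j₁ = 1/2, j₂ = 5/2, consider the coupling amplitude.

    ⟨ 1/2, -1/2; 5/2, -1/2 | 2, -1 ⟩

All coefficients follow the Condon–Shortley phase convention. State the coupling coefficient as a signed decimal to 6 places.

√[5·1!0!4!/6! · 0!1!2!3!1!3!] = √(12)
  +(−1)^1/∏(1,0,0,1,0,3)! = -1/6  (running -1/6)
⟨..|..⟩ = √(12)·(-1/6) = -0.577350

-0.577350  (= −√(1/3))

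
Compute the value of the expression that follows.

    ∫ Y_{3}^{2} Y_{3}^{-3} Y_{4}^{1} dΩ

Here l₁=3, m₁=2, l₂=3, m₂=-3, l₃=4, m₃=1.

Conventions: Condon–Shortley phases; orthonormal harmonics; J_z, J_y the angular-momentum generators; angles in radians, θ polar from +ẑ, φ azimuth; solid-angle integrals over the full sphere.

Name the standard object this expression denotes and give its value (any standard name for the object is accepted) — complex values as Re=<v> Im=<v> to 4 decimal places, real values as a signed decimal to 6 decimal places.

This is a Gaunt coefficient — the integral of a triple product of spherical harmonics over the sphere.
Checks pass: Σm=0; 10 even; l₃=4∈[0,6].
(2·3+1)(2·3+1)(2·4+1) = 441
Δ: 2! 4! 4! / 11! → 1/34650
sum: t=0:+1/72 t=1:−1/16 t=2:+1/72 = -5/144
3j²(3 3 4; 0 0 0) = Δ·Π!·Σ² = 2/77  (sign -1)
sum: t=0:+1/288 = 1/288
3j²(3 3 4; 2 -3 1) = Δ·Π!·Σ² = 5/231  (sign -1)
combine: 4πI² = 441·2/77·5/231 = 30/121
take √, sign +1: I = 0.14046335

Gaunt coefficient, +0.140463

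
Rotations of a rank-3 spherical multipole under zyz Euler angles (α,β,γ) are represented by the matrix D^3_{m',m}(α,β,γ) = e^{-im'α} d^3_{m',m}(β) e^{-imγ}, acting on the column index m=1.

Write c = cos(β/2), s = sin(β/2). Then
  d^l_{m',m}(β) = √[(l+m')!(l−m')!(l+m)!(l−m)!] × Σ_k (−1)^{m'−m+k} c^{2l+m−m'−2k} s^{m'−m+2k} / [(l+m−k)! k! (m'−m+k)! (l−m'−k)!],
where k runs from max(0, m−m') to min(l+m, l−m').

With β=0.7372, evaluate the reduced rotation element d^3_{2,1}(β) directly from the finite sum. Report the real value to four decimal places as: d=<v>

d=-0.5647

d^3_{2,1}(β=0.7372) via the finite sum:
c=cos(0.737200/2)=0.932833, s=sin(0.737200/2)=0.360310; N=√[120·1·24·2]=75.894664
Admissible k: 0..1 (factorial args all ≥0)
  k=0: (−1)^1·75.8947/(24)·0.9328^5·0.3603^1 = -0.804813
  k=1: (−1)^2·75.8947/(12)·0.9328^3·0.3603^3 = +0.240143
d^3_{2,1}(0.7372) = -0.804813 +0.240143 = -0.564670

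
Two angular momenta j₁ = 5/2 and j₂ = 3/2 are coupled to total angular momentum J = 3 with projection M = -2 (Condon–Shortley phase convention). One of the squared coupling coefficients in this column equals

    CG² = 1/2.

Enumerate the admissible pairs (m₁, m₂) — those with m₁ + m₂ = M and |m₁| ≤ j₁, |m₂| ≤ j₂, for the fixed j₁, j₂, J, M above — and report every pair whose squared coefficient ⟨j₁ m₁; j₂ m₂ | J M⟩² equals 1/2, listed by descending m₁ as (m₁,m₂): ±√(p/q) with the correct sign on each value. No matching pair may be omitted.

(-1/2,-3/2): +√(1/2)

Admissible pairs with m₁+m₂ = M = -2: (-5/2,1/2), (-3/2,-1/2), (-1/2,-3/2)
  (m₁,m₂)=(-1/2,-3/2): CG² = 1/2, CG = +√(1/2)   ← matches the target
  (m₁,m₂)=(-3/2,-1/2): CG² = 1/12, CG = −√(1/12)
  (m₁,m₂)=(-5/2,1/2): CG² = 5/12, CG = −√(5/12)
Pairs with CG² = 1/2: (-1/2,-3/2): +√(1/2)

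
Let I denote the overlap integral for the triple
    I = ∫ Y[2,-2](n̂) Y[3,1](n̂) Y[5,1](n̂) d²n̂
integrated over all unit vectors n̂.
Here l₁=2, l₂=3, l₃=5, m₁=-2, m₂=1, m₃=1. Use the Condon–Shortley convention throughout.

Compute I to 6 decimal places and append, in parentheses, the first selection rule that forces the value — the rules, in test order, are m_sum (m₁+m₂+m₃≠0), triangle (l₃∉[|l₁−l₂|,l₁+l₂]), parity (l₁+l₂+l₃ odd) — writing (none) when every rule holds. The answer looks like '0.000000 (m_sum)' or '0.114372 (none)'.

Checks pass: Σm=0; 10 even; l₃=5∈[1,5].
(2·2+1)(2·3+1)(2·5+1) = 385
Δ: 0! 4! 6! / 11! → 1/2310
sum: t=0:+1/144 = 1/144
3j²(2 3 5; 0 0 0) = Δ·Π!·Σ² = 10/231  (sign -1)
sum: t=0:+1/1152 = 1/1152
3j²(2 3 5; -2 1 1) = Δ·Π!·Σ² = 1/154  (sign +1)
combine: 4πI² = 385·10/231·1/154 = 25/231
take √, sign -1: I = -0.09280237
No selection rule forces the value: the integral is nonzero (none).

-0.092802 (none)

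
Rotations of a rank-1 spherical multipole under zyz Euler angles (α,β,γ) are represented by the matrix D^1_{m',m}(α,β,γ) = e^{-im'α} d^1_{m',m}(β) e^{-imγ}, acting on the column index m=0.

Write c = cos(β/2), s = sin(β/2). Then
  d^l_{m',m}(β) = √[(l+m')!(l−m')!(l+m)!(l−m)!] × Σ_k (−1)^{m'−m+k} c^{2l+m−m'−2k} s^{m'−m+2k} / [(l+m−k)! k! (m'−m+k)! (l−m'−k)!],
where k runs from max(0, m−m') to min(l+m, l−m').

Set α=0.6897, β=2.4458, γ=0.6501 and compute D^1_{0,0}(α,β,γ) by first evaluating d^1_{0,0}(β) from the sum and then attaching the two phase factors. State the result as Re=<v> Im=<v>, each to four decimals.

D^1_{0,0}(0.6897,2.4458,0.6501) = e^{-i·0·0.6897}·d^1_{0,0}(2.4458)·e^{-i·0·0.6501}. Compute d first:
With c≡cos(β/2)=0.340921 and s≡sin(β/2)=0.940092, N=[1·1·1·1]^{1/2}=1.000000
k: max(0,(0)−(0))=0 … min(1+(0),1−(0))=1
  k=0: (−1)^0·1.0000/(1)·0.3409^2·0.9401^0 = +0.116227
  k=1: (−1)^1·1.0000/(1)·0.3409^0·0.9401^2 = -0.883773
d^1_{0,0}(2.4458) = +0.116227 -0.883773 = -0.767546
Phases: e^{-i·(0)·0.6897}=+1.000000+0.000000i, e^{-i·(0)·0.6501}=+1.000000+0.000000i ⇒ D=-0.767546+0.000000i

Re=-0.7675 Im=0.0000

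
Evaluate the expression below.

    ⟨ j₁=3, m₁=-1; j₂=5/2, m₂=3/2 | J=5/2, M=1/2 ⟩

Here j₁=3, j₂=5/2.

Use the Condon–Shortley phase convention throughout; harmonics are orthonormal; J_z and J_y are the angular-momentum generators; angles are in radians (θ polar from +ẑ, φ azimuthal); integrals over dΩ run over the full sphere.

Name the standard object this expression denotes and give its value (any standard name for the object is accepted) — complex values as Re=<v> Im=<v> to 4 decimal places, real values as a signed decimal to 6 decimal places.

Clebsch–Gordan coefficient, +√(1/35) ≈ +0.169031

This is a Clebsch–Gordan (vector-coupling) coefficient.
triangle: 3!·3!·2!/9! = 72/362880
(j±m)!: 2!·4!·4!·1!·3!·2! = 13824
prefactor² = (2J+1)·Δ·N² = 576/35
  k=2: +1/(2!·1!·2!·2!·1!·0!) = 1/8
  k=3: −1/(3!·0!·1!·1!·2!·1!) = -1/12
Σ = 1/24  ⇒  CG² = 576/35·(1/24)² = 1/35
CG = +√(1/35) = +0.169031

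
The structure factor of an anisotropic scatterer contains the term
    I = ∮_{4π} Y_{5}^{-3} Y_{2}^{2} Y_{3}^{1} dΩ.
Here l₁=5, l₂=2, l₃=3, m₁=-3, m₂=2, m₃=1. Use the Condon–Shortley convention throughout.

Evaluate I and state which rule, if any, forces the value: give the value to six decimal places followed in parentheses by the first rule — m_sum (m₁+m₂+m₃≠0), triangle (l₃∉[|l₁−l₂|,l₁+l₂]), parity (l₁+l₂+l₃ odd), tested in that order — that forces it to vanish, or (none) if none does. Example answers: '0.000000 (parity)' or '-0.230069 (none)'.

Checks pass: Σm=0; 10 even; l₃=3∈[3,7].
(2·5+1)(2·2+1)(2·3+1) = 385
Δ: 4! 6! 0! / 11! → 1/2310
sum: t=2:+1/144 = 1/144
3j²(5 2 3; 0 0 0) = Δ·Π!·Σ² = 10/231  (sign -1)
sum: t=4:+1/1152 = 1/1152
3j²(5 2 3; -3 2 1) = Δ·Π!·Σ² = 1/33  (sign +1)
combine: 4πI² = 385·10/231·1/33 = 50/99
take √, sign -1: I = -0.20047604
No selection rule forces the value: the integral is nonzero (none).

-0.200476 (none)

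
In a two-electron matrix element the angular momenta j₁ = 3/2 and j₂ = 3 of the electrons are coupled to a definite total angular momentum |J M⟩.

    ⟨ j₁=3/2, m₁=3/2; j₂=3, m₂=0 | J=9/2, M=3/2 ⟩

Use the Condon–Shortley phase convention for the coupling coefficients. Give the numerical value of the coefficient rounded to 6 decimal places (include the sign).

+0.487950  (= +√(5/21))

triangle: 0!·3!·6!/10! = 4320/3628800
(j±m)!: 3!·0!·3!·3!·6!·3! = 933120
prefactor² = (2J+1)·Δ·N² = 77760/7
  k=0: +1/(0!·0!·0!·3!·3!·3!) = 1/216
Σ = 1/216  ⇒  CG² = 77760/7·(1/216)² = 5/21
CG = +√(5/21) = +0.487950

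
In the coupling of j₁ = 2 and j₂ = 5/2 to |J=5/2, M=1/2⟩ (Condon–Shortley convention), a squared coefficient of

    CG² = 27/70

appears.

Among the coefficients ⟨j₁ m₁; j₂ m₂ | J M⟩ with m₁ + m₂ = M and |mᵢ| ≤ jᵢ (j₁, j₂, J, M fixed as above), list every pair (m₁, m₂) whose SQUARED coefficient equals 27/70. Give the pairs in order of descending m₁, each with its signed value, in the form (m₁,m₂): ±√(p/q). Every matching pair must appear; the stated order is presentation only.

(2,-3/2): +√(27/70)

Admissible pairs with m₁+m₂ = M = 1/2: (-2,5/2), (-1,3/2), (0,1/2), (1,-1/2), (2,-3/2)
  (m₁,m₂)=(2,-3/2): CG² = 27/70, CG = +√(27/70)   ← matches the target
  (m₁,m₂)=(1,-1/2): CG² = 0/1, CG = 0
  (m₁,m₂)=(0,1/2): CG² = 8/35, CG = −√(8/35)
  (m₁,m₂)=(-1,3/2): CG² = 6/35, CG = +√(6/35)
  (m₁,m₂)=(-2,5/2): CG² = 3/14, CG = +√(3/14)
Pairs with CG² = 27/70: (2,-3/2): +√(27/70)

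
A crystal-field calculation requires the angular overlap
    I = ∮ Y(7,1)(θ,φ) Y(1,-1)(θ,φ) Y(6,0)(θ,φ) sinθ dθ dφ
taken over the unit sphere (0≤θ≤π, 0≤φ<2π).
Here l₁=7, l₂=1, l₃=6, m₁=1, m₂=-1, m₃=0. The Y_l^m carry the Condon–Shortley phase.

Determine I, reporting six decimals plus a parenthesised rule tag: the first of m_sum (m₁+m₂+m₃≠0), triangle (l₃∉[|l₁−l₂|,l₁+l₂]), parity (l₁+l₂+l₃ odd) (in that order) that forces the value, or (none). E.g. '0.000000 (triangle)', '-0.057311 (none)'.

-0.185147 (none)

m-sum 0 ✓  L=14 even ✓  6≤6≤8 ✓
Π(2lᵢ+1) = 15×3×13 = 585
triangle coeff Δ(7,1,6) = 1/1365
Σ_t [1,1]: t=1:−1/518400 = -1/518400
(3j)²=7/195 [(7 1 6; 0 0 0)], sign=-1
Σ_t [0,0]: t=0:+1/1036800 = 1/1036800
(3j)²=4/195 [(7 1 6; 1 -1 0)], sign=+1
⇒ 4πI² = 28/65
I = (-1)√(28/65/(4π)) = -0.18514731
No selection rule forces the value: the integral is nonzero (none).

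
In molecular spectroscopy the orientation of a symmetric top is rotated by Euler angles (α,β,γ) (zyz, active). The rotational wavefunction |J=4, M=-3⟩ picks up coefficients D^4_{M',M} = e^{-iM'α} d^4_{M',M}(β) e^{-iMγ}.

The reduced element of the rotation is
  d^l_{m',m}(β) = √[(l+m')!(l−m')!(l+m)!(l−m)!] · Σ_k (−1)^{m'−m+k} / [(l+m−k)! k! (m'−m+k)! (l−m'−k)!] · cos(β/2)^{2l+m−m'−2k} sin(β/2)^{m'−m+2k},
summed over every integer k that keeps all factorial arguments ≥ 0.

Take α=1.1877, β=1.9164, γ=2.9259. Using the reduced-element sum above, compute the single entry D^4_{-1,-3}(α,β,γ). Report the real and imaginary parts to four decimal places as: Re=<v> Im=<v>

Split into d^4_{-1,-3}(β=1.9164) × two z-phases.
c=cos(1.916400/2)=0.574994, s=sin(1.916400/2)=0.818158; N=√[6·120·1·5040]=1904.940944
k: max(0,(-3)−(-1))=0 … min(4+(-3),4−(-1))=1
  k=0: (−1)^2·1904.9409/(240)·0.5750^6·0.8182^2 = +0.192009
  k=1: (−1)^3·1904.9409/(144)·0.5750^4·0.8182^4 = -0.647917
d^4_{-1,-3}(1.9164) = +0.192009 -0.647917 = -0.455908
Phases: e^{-i·(-1)·1.1877}=+0.373794+0.927512i, e^{-i·(-3)·2.9259}=-0.797849+0.602858i ⇒ D=+0.390890+0.234642i

Re=0.3909 Im=0.2346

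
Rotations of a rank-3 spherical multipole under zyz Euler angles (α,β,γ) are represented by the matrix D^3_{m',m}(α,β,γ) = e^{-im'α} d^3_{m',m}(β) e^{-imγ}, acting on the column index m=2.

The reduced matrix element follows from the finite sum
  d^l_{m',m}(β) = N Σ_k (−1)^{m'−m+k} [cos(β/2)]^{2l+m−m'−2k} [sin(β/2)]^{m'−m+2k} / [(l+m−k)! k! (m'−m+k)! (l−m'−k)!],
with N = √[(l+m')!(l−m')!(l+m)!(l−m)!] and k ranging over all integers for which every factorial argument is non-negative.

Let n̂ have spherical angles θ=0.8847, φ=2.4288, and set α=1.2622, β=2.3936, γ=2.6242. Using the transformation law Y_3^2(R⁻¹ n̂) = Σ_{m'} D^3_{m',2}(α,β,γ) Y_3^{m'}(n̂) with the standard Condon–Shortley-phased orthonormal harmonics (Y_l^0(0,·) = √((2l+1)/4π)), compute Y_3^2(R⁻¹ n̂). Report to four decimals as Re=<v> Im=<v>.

Re=-0.1999 Im=0.1428

Need the full column D^3_{m',2} for m'=−3..3 at α=1.2622, β=2.3936, γ=2.6242.
cos(β/2)=0.365338, sin(β/2)=0.930875
d^3_{-3,2}: single k=5 term ⇒ +0.625500;  D = +0.068042-0.621788i
d^3_{-2,2}: k∈[4..5] ⇒ +0.501102 -0.650650 = -0.149549;  D = +0.136698+0.060651i
d^3_{-1,2}: k∈[3..4] ⇒ +0.248765 -0.807517 = -0.558752;  D = +0.371025-0.417784i
d^3_{0,2}: k∈[2..3] ⇒ +0.084552 -0.548929 = -0.464377;  D = -0.237162-0.399249i
d^3_{1,2}: k∈[1..2] ⇒ +0.019159 -0.248765 = -0.229607;  D = -0.223695+0.051767i
d^3_{2,2}: k∈[0..1] ⇒ +0.002378 -0.077185 = -0.074807;  D = -0.006066+0.074561i
d^3_{3,2}: single k=0 term ⇒ -0.014840;  D = +0.013727+0.005639i
Y_3^{m'}(θ=0.8847,φ=2.4288) and Σ D·Y over m':
  (+0.0680-0.6218i)·(+0.1039-0.1630i)  (+0.1367+0.0607i)·(+0.0561+0.3835i)  (+0.3710-0.4178i)·(-0.1905-0.1646i)  (-0.2372-0.3992i)·(-0.2348+0.0000i)  (-0.2237+0.0518i)·(+0.1905-0.1646i)  (-0.0061+0.0746i)·(+0.0561-0.3835i)  (+0.0137+0.0056i)·(-0.1039-0.1630i)
Y_3^2(R⁻¹ n̂) = -0.199929+0.142750i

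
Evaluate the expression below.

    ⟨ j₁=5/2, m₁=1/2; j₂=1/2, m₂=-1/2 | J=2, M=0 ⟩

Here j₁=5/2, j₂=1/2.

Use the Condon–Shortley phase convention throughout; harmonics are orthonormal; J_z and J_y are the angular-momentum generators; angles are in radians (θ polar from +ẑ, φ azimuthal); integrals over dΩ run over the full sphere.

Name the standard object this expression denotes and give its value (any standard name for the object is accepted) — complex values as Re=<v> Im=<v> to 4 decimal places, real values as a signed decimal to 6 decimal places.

Clebsch–Gordan coefficient, +√(1/2) ≈ +0.707107

This is a Clebsch–Gordan (vector-coupling) coefficient.
j₁+j₂−J=1  J+j₁−j₂=4  J−j₁+j₂=0  j₁+j₂+J+1=6
(j₁±m₁, j₂±m₂, J±M) = (3,2,0,1,2,2)
P² = 8
sum k=0..0:
  [0] +1/4 = 1/4
S = 1/4
C² = P²·S² = 1/2 ; C = +0.707107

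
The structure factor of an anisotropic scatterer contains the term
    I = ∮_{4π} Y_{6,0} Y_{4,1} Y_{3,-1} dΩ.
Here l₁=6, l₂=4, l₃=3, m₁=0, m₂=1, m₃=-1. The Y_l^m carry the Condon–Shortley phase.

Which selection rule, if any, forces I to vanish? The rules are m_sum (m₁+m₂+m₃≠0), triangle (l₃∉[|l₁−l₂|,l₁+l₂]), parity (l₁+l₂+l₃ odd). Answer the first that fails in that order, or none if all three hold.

Σmᵢ = 0  ✓
l₃∈[|l₁−l₂|,l₁+l₂]=[2,10], have l₃=3  ✓
Σlᵢ = 13 ⇒ odd  ✗

parity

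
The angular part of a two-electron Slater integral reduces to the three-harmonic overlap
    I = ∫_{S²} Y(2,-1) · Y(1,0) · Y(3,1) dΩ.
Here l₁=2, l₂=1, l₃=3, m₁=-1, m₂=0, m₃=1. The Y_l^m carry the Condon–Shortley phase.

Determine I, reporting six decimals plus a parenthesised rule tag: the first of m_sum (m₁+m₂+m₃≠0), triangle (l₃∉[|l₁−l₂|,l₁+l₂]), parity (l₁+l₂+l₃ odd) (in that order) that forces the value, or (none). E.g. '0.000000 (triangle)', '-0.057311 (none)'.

-0.233597 (none)

m-sum 0 ✓  L=6 even ✓  1≤3≤3 ✓
Π(2lᵢ+1) = 5×3×7 = 105
triangle coeff Δ(2,1,3) = 1/105
Σ_t [0,0]: t=0:+1/4 = 1/4
(3j)²=3/35 [(2 1 3; 0 0 0)], sign=-1
Σ_t [0,0]: t=0:+1/6 = 1/6
(3j)²=8/105 [(2 1 3; -1 0 1)], sign=+1
⇒ 4πI² = 24/35
I = (-1)√(24/35/(4π)) = -0.23359668
No selection rule forces the value: the integral is nonzero (none).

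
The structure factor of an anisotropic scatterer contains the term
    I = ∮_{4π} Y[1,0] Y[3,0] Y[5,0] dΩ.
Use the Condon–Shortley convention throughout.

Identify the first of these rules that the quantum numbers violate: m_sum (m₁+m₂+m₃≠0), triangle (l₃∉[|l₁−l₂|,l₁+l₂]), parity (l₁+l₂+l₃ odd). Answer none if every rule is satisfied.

Σmᵢ = 0  ✓
l₃∈[|l₁−l₂|,l₁+l₂]=[2,4] required, l₃=5 fails  ✗
Σlᵢ = 9 ⇒ odd

triangle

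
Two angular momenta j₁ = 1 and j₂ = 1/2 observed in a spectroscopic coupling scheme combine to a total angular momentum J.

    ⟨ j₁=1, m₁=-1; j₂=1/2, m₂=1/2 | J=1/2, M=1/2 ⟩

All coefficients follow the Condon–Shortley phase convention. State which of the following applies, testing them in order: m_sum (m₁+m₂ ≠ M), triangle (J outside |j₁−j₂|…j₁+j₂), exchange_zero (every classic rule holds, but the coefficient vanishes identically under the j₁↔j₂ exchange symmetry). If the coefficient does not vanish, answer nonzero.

m_sum

m-sum: m₁+m₂ = -1+1/2 = -1/2, M = 1/2  ✗ ⇒ coefficient is 0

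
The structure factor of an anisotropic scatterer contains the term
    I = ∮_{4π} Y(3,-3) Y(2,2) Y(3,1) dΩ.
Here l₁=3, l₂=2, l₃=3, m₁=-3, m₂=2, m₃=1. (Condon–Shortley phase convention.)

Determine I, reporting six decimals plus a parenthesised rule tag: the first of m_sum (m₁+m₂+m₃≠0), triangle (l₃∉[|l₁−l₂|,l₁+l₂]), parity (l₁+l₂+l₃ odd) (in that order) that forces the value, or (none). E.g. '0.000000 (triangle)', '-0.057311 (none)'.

0.132981 (none)

Checks pass: Σm=0; 8 even; l₃=3∈[1,5].
(2·3+1)(2·2+1)(2·3+1) = 245
Δ: 2! 4! 2! / 9! → 1/3780
sum: t=0:+1/24 t=1:−1/4 t=2:+1/24 = -1/6
3j²(3 2 3; 0 0 0) = Δ·Π!·Σ² = 4/105  (sign +1)
sum: t=2:+1/96 = 1/96
3j²(3 2 3; -3 2 1) = Δ·Π!·Σ² = 1/42  (sign +1)
combine: 4πI² = 245·4/105·1/42 = 2/9
take √, sign +1: I = 0.13298076
No selection rule forces the value: the integral is nonzero (none).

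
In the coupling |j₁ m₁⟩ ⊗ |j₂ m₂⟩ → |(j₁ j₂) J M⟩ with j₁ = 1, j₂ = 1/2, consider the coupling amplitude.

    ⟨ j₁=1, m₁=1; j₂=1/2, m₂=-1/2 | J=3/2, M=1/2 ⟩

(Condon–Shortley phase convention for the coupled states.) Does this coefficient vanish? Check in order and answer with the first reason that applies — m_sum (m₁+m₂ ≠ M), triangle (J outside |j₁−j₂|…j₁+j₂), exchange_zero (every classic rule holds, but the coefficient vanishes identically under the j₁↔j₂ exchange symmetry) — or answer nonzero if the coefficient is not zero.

nonzero

m-sum: m₁+m₂ = 1+(-1/2) = 1/2, M = 1/2  ✓
triangle: |j₁−j₂| = 1/2 ≤ J = 3/2 ≤ j₁+j₂ = 3/2  ✓
exchange: j₁≠j₂ or m₁≠m₂ — the exchange symmetry imposes no constraint here
value check: CG = +√(1/3) = +0.577350 ≠ 0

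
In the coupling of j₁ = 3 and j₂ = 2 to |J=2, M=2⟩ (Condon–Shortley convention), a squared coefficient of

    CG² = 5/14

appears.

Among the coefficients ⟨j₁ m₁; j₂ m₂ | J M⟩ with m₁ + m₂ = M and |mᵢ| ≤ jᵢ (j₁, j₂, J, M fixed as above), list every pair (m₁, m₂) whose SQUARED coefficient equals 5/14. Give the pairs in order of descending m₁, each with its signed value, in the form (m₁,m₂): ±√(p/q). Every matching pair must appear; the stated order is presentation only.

Admissible pairs with m₁+m₂ = M = 2: (0,2), (1,1), (2,0), (3,-1)
  (m₁,m₂)=(3,-1): CG² = 5/14, CG = +√(5/14)   ← matches the target
  (m₁,m₂)=(2,0): CG² = 5/14, CG = −√(5/14)   ← matches the target
  (m₁,m₂)=(1,1): CG² = 3/14, CG = +√(3/14)
  (m₁,m₂)=(0,2): CG² = 1/14, CG = −√(1/14)
Pairs with CG² = 5/14: (3,-1): +√(5/14); (2,0): −√(5/14)

(3,-1): +√(5/14); (2,0): −√(5/14)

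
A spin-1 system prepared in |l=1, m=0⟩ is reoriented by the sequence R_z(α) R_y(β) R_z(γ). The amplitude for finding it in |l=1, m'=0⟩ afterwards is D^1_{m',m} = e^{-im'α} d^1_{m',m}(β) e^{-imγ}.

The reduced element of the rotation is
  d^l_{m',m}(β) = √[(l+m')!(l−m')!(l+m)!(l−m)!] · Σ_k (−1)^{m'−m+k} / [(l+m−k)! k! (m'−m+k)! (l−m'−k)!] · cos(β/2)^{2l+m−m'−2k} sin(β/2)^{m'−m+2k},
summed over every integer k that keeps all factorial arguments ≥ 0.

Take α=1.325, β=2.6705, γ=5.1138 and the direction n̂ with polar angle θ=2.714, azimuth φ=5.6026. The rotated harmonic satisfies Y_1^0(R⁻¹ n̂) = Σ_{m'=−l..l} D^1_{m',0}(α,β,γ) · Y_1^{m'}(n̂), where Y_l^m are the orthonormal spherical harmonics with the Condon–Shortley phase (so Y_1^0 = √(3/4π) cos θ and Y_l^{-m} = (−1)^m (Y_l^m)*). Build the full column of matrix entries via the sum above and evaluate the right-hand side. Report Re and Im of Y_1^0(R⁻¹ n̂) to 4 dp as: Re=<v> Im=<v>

Re=0.3574 Im=0.0000

Need the full column D^1_{m',0} for m'=−1..1 at α=1.3250, β=2.6705, γ=5.1138.
cos(β/2)=0.233374, sin(β/2)=0.972387
d^1_{-1,0}: single k=1 term ⇒ +0.320928;  D = +0.078091+0.311282i
d^1_{0,0}: k∈[0..1] ⇒ +0.054464 -0.945536 = -0.891073;  D = -0.891073+0.000000i
d^1_{1,0}: single k=0 term ⇒ -0.320928;  D = -0.078091+0.311282i
Y_1^{m'}(θ=2.714,φ=5.6026) and Σ D·Y over m':
  (+0.0781+0.3113i)·(+0.1114+0.0902i)  (-0.8911+0.0000i)·(-0.4446+0.0000i)  (-0.0781+0.3113i)·(-0.1114+0.0902i)
Y_1^0(R⁻¹ n̂) = +0.357447+0.000000i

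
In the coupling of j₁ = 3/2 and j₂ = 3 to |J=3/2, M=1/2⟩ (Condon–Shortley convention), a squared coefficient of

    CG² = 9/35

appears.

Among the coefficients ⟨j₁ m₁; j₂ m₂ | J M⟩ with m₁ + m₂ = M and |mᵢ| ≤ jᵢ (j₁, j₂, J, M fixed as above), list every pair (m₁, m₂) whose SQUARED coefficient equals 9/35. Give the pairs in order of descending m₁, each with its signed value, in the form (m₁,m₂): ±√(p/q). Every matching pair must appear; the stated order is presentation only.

Admissible pairs with m₁+m₂ = M = 1/2: (-3/2,2), (-1/2,1), (1/2,0), (3/2,-1)
  (m₁,m₂)=(3/2,-1): CG² = 4/35, CG = +√(4/35)
  (m₁,m₂)=(1/2,0): CG² = 9/35, CG = −√(9/35)   ← matches the target
  (m₁,m₂)=(-1/2,1): CG² = 12/35, CG = +√(12/35)
  (m₁,m₂)=(-3/2,2): CG² = 2/7, CG = −√(2/7)
Pairs with CG² = 9/35: (1/2,0): −√(9/35)

(1/2,0): −√(9/35)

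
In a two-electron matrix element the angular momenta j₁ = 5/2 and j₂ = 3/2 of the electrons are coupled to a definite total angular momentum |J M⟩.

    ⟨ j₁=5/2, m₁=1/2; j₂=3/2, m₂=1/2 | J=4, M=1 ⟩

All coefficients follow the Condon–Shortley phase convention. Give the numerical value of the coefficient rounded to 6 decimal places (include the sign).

+√(15/28) = +0.731925

j₁+j₂−J=0  J+j₁−j₂=5  J−j₁+j₂=3  j₁+j₂+J+1=9
(j₁±m₁, j₂±m₂, J±M) = (3,2,2,1,5,3)
P² = 2160/7
sum k=0..0:
  [0] +1/24 = 1/24
S = 1/24
C² = P²·S² = 15/28 ; C = +0.731925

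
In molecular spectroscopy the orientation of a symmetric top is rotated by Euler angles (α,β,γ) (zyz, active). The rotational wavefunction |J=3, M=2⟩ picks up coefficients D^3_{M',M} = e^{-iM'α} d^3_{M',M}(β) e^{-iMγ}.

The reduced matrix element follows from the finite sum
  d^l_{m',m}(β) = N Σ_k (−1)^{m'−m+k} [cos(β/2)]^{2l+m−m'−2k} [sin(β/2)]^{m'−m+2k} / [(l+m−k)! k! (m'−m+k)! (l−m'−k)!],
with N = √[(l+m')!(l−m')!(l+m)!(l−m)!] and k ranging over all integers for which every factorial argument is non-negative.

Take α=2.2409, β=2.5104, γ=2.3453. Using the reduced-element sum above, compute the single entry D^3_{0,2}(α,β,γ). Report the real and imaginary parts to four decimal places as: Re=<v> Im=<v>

Re=0.0084 Im=-0.3849

D^3_{0,2}(2.2409,2.5104,2.3453) = e^{-i·0·2.2409}·d^3_{0,2}(2.5104)·e^{-i·2·2.3453}. Compute d first:
Half-angle: c=0.310383, s=0.950611. N=√(6·6·120·1)=65.726707
k: max(0,(2)−(0))=2 … min(3+(2),3−(0))=3
  k=2: (−1)^0·65.7267/(12)·0.3104^4·0.9506^2 = +0.045937
  k=3: (−1)^1·65.7267/(12)·0.3104^2·0.9506^4 = -0.430893
d^3_{0,2}(2.5104) = +0.045937 -0.430893 = -0.384957
D = (+1.000000+0.000000i)·(-0.384957)·(-0.021787+0.999763i) = +0.008387-0.384865i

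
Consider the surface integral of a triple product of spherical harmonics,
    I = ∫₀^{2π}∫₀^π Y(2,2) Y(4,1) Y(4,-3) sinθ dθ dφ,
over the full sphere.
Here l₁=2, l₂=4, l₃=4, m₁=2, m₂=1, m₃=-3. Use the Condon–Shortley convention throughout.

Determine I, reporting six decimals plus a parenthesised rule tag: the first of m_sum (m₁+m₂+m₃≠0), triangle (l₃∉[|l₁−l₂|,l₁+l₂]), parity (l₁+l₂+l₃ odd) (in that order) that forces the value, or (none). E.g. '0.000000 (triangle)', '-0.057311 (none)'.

Rules hold: Σm=0, L=10 even, 2≤4≤6.
N = 5·9·9 = 405
Δ = 2!·2!·6!/11! = 1/13860
Racah Σ t=0..2: t=0:+1/192 t=1:−1/36 t=2:+1/192 = -5/288
⇒ 3j(2 4 4; 0 0 0)² = 20/693, sgn -1
Racah Σ t=0..0: t=0:+1/480 = 1/480
⇒ 3j(2 4 4; 2 1 -3)² = 3/110, sgn -1
4πI² = N·(3j₀)²·(3jₘ)² = 270/847
I = +1·√(0.318772/4π) = 0.15927046
No selection rule forces the value: the integral is nonzero (none).

0.159270 (none)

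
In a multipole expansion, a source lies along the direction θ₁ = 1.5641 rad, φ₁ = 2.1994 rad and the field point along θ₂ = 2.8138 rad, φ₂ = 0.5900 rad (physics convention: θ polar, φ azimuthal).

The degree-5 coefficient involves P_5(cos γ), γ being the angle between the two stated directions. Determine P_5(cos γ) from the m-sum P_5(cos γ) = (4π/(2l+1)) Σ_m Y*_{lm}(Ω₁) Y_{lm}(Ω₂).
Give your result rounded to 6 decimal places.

-0.035127

Expand P_5 via completeness: Σ_{m} conj(Y_{5,m}) at Ω₁ times Y_{5,m} at Ω₂ —
  m=-5: Y*=+0.000662-0.464080i  Y=-0.001576-0.000306i  product -0.000143+0.000731i
  m=-4: Y*=-0.007957+0.005767i  Y=+0.010597+0.010517i  product -0.000145-0.000023i
  m=-3: Y*=-0.328766-0.107133i  Y=-0.016145-0.079975i  product -0.003260+0.028023i
  m=-2: Y*=+0.003500+0.010793i  Y=-0.107008+0.259736i  product -0.003178-0.000246i
  m=-1: Y*=-0.188208+0.258891i  Y=+0.456118-0.305396i  product -0.006781+0.175563i
  m=+0: Y*=+0.011745-0.000000i  Y=-0.318024+0.000000i  product -0.003735+0.000000i
  m=+1: Y*=+0.188208+0.258891i  Y=-0.456118-0.305396i  product -0.006781-0.175563i
  m=+2: Y*=+0.003500-0.010793i  Y=-0.107008-0.259736i  product -0.003178+0.000246i
  m=+3: Y*=+0.328766-0.107133i  Y=+0.016145-0.079975i  product -0.003260-0.028023i
  m=+4: Y*=-0.007957-0.005767i  Y=+0.010597-0.010517i  product -0.000145+0.000023i
  m=+5: Y*=-0.000662-0.464080i  Y=+0.001576-0.000306i  product -0.000143-0.000731i
Σ over m = -0.030748+0.000000i; ×(4π/11) → -0.035127+0.000000i. Real part: -0.035127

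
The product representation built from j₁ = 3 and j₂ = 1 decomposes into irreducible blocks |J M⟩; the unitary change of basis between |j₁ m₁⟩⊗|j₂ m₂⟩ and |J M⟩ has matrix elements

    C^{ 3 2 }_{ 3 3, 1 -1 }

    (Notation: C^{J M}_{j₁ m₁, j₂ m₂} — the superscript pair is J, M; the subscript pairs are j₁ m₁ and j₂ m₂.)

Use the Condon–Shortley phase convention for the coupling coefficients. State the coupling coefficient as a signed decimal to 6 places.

+0.500000

triangle: 1!*5!*1!/8! = 120/40320
(j±m)!: 6!*0!*0!*2!*5!*1! = 172800
prefactor² = (2J+1)*Δ*N² = 3600
  k=0: +1/(0!*1!*0!*0!*5!*1!) = 1/120
Σ = 1/120  ⇒  CG² = 3600*(1/120)² = 1/4
CG = +√(1/4) = +0.500000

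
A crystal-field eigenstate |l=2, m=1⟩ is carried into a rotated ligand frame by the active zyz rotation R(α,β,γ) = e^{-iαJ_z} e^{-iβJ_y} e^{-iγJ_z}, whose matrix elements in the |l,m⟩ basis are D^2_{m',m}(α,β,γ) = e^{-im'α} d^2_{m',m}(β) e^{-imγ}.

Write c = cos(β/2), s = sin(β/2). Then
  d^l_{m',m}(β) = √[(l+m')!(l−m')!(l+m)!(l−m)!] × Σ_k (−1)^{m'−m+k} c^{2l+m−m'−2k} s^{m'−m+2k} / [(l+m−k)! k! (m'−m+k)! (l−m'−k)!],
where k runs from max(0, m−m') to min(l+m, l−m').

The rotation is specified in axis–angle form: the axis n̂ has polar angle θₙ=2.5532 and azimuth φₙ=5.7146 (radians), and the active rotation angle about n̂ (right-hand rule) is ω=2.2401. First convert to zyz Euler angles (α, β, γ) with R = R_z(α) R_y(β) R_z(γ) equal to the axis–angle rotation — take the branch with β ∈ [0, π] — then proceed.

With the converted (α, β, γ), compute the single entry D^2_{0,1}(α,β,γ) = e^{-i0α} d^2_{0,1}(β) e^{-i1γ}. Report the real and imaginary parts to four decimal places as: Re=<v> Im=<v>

Re=0.2429 Im=-0.4721

Axis–angle → zyz. n̂ = (sinθₙcosφₙ, sinθₙsinφₙ, cosθₙ) = (+0.467699, -0.298848, -0.831834), ω = 2.2401.
R = I cosω + sinω [n̂]ₓ + (1−cosω) n̂n̂ᵀ gives
  R = [-0.265981, +0.425879, -0.864801; -0.878859, -0.475719, +0.036033; -0.396056, +0.769623, +0.500820]
β = atan2(√(R₁₃²+R₂₃²), R₃₃) = 1.046251; α = atan2(R₂₃, R₁₃) mod 2π = 3.099950; γ = atan2(R₃₂, −R₃₁) mod 2π = 1.095528
Split into d^2_{0,1}(β=1.0463) × two z-phases.
c=cos(1.046251/2)=0.866262, s=sin(1.046251/2)=0.499590; N=√[2·2·6·1]=4.898979
The bounds max(0,m−m')=1 and min(l+m,l−m')=2 give 2 terms
  k=1: (−1)^0·4.8990/(2)·0.8663^3·0.4996^1 = +0.795494
  k=2: (−1)^1·4.8990/(2)·0.8663^1·0.4996^3 = -0.264586
d^2_{0,1}(1.0463) = +0.795494 -0.264586 = +0.530909
Phases: e^{-i·(0)·3.1000}=+1.000000+0.000000i, e^{-i·(1)·1.0955}=+0.457577-0.889170i ⇒ D=+0.242932-0.472068i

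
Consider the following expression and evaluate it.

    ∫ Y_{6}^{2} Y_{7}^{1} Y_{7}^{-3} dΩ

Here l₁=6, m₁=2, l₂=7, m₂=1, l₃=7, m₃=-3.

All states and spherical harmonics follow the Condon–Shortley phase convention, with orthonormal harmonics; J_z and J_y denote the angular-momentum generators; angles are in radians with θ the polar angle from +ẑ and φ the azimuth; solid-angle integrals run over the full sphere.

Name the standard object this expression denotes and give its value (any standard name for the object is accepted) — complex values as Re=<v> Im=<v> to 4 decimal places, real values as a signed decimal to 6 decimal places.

This is a Gaunt coefficient — the integral of a triple product of spherical harmonics over the sphere.
m-sum 0 ✓  L=20 even ✓  1≤7≤13 ✓
Π(2lᵢ+1) = 13×15×15 = 2925
triangle coeff Δ(6,7,7) = 1/2444321880
Σ_t [0,6]: t=0:+1/2612736000 t=1:−1/20736000 t=2:+1/1658880 t=3:−1/746496 t=4:+1/1658880 t=5:−1/20736000 t=6:+1/2612736000 = -1/4354560
(3j)²=1000/138567 [(6 7 7; 0 0 0)], sign=+1
Σ_t [0,4]: t=0:+1/1393459200 t=1:−1/21772800 t=2:+1/3317760 t=3:−1/3110400 t=4:+1/19906560 = -1/66355200
(3j)²=21/92378 [(6 7 7; 2 1 -3)], sign=-1
⇒ 4πI² = 787500/164109517
I = (-1)√(787500/164109517/(4π)) = -0.01954130

Gaunt coefficient, -0.019541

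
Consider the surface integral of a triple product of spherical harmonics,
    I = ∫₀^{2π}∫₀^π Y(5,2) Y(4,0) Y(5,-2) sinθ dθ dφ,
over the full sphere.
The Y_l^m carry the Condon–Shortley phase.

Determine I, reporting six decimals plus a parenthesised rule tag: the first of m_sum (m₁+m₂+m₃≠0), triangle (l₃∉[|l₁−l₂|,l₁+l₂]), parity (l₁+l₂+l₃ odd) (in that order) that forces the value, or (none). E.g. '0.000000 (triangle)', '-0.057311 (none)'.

Rules hold: Σm=0, L=14 even, 1≤5≤9.
N = 11·9·11 = 1089
Δ = 4!·6!·4!/15! = 1/3153150
Racah Σ t=0..4: t=0:+1/69120 t=1:−1/1728 t=2:+1/576 t=3:−1/1728 t=4:+1/69120 = 7/11520
⇒ 3j(5 4 5; 0 0 0)² = 2/143, sgn -1
Racah Σ t=0..3: t=0:+1/20736 t=1:−1/1728 t=2:+1/1920 t=3:−1/25920 = -1/20736
⇒ 3j(5 4 5; 2 0 -2)² = 1/2574, sgn +1
4πI² = N·(3j₀)²·(3jₘ)² = 1/169
I = -1·√(0.00591716/4π) = -0.02169960
No selection rule forces the value: the integral is nonzero (none).

-0.021700 (none)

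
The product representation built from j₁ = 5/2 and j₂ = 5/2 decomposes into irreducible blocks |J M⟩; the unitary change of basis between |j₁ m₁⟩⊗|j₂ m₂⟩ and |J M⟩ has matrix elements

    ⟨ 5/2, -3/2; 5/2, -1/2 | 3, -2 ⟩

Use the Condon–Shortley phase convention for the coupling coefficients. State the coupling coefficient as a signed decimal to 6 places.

−√(1/12) = -0.288675

j₁+j₂−J=2  J+j₁−j₂=3  J−j₁+j₂=3  j₁+j₂+J+1=9
(j₁±m₁, j₂±m₂, J±M) = (1,4,2,3,1,5)
P² = 48
sum k=1..2:
  [1] −1/12 = -1/12
  [2] +1/24 = 1/24
S = -1/24
C² = P²·S² = 1/12 ; C = -0.288675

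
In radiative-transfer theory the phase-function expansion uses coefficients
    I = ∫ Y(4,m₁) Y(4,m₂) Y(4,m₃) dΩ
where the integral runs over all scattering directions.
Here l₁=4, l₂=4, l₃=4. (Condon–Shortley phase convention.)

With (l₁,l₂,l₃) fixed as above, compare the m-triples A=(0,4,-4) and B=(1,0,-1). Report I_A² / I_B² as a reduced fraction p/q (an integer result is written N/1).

l's match ⇒ only the (l;m) 3-j factors differ between A and B.
A: triangle coeff Δ(4,4,4) = 1/450450; Σ_t [4,4]: t=4:+1/13824 = 1/13824; (3j)²=14/1287 [(4 4 4; 0 4 -4)], sign=+1
B: triangle coeff Δ(4,4,4) = 1/450450; Σ_t [0,3]: t=0:+1/3456 t=1:−1/144 t=2:+1/96 t=3:−1/864 = 1/384; (3j)²=9/2002 [(4 4 4; 1 0 -1)], sign=-1
I_A²/I_B² = (14/1287)/(9/2002) = 196/81

196/81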